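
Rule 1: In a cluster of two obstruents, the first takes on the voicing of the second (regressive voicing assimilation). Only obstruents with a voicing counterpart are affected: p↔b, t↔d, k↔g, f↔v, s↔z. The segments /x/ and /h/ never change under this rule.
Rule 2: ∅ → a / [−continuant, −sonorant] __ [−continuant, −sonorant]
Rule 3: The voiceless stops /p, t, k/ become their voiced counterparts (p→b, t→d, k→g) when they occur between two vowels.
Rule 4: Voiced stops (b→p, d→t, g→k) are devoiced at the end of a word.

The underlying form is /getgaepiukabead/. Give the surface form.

Rule 1 (regressive voicing assimilation): /t/ precedes the voiced obstruent /g/, so it voices to [d] by assimilation. /getgaepiukabead/ → gedgaepiukabead.
Rule 2 (stop-cluster a-epenthesis): /d/ and /g/ form a stop–stop cluster, so [a] is inserted between them. /gedgaepiukabead/ → gedagaepiukabead.
Rule 3 (intervocalic voicing): /p/ is a voiceless stop between vowels /e/ and /i/, so it voices to [b]. /k/ is a voiceless stop between vowels /u/ and /a/, so it voices to [g]. /gedagaepiukabead/ → gedagaebiugabead.
Rule 4 (final devoicing): /d/ is a voiced stop in word-final position, so it devoices to [t]. /gedagaebiugabead/ → gedagaebiugabeat.

gedagaebiugabeat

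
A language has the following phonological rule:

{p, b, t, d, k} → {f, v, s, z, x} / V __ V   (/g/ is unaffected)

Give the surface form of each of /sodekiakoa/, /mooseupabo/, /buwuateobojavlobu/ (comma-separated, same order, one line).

/sodekiakoa/: /d/ is a stop between vowels /o/ and /e/, so it spirantizes to the fricative [z]. /k/ is a stop between vowels /e/ and /i/, so it spirantizes to the fricative [x]. /k/ is a stop between vowels /a/ and /o/, so it spirantizes to the fricative [x]. → [sozexiaxoa].
/mooseupabo/: /p/ is a stop between vowels /u/ and /a/, so it spirantizes to the fricative [f]. /b/ is a stop between vowels /a/ and /o/, so it spirantizes to the fricative [v]. → [mooseufavo].
/buwuateobojavlobu/: /t/ is a stop between vowels /a/ and /e/, so it spirantizes to the fricative [s]. /b/ is a stop between vowels /o/ and /o/, so it spirantizes to the fricative [v]. /b/ is a stop between vowels /o/ and /u/, so it spirantizes to the fricative [v]. → [buwuaseovojavlovu].

sozexiaxoa, mooseufavo, buwuaseovojavlovu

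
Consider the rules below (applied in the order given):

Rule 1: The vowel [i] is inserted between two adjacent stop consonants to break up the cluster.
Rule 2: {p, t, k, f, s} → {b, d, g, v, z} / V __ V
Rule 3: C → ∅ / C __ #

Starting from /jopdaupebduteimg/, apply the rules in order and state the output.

Rule 1 (stop-cluster i-epenthesis): /p/ and /d/ form a stop–stop cluster, so [i] is inserted between them. /b/ and /d/ form a stop–stop cluster, so [i] is inserted between them. /jopdaupebduteimg/ → jopidaupebiduteimg.
Rule 2 (intervocalic voicing): /p/ is a voiceless obstruent between vowels /o/ and /i/, so it voices to [b]. /p/ is a voiceless obstruent between vowels /u/ and /e/, so it voices to [b]. /t/ is a voiceless obstruent between vowels /u/ and /e/, so it voices to [d]. /jopidaupebiduteimg/ → jobidaubebidudeimg.
Rule 3 (final cluster simplification): /g/ is the second consonant of a word-final cluster /mg/, so it deletes. /jobidaubebidudeimg/ → jobidaubebidudeim.

jobidaubebidudeim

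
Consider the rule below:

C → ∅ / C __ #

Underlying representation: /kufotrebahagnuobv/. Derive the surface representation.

kufotrebahagnuob

/v/ is the second consonant of a word-final cluster /bv/, so it deletes.
The other instances of /k/, /f/, /t/, /r/, /b/, /h/, /g/, /n/ do not occur in the required environment and remain unchanged.
Surface form: [kufotrebahagnuob].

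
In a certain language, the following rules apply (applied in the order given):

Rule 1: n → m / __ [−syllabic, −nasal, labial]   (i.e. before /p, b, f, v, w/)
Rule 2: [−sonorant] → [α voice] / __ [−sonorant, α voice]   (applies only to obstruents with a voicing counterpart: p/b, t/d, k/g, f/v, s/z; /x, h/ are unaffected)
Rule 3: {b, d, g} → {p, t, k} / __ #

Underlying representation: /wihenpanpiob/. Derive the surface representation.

Rule 1 (nasal place assimilation): /n/ precedes the labial consonant /p/, so it assimilates in place to [m]. /n/ precedes the labial consonant /p/, so it assimilates in place to [m]. /wihenpanpiob/ → wihempampiob.
Rule 2 (regressive voicing assimilation): no segment meets the environment; /wihempampiob/ is unchanged.
Rule 3 (final devoicing): /b/ is a voiced stop in word-final position, so it devoices to [p]. /wihempampiob/ → wihempampiop.

wihempampiop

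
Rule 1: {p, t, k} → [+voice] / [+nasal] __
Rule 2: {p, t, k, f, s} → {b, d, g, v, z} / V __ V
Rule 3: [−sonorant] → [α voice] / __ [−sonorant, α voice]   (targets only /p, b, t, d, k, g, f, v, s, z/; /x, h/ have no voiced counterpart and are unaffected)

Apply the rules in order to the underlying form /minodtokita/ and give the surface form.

minottogida

Rule 1 (post-nasal voicing): no segment meets the environment; /minodtokita/ is unchanged.
Rule 2 (intervocalic voicing): /k/ is a voiceless obstruent between vowels /o/ and /i/, so it voices to [g]. /t/ is a voiceless obstruent between vowels /i/ and /a/, so it voices to [d]. /minodtokita/ → minodtogida.
Rule 3 (regressive voicing assimilation): /d/ precedes the voiceless obstruent /t/, so it devoices to [t] by assimilation. /minodtogida/ → minottogida.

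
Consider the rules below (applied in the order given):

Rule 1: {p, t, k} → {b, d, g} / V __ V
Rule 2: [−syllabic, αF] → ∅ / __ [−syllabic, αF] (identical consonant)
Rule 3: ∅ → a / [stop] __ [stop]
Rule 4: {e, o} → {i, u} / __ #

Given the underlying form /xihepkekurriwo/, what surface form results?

xihepakeguriwu

Rule 1 (intervocalic voicing): /k/ is a voiceless stop between vowels /e/ and /u/, so it voices to [g]. /xihepkekurriwo/ → xihepkegurriwo.
Rule 2 (degemination): /rr/ is a geminate; the first /r/ deletes. /xihepkegurriwo/ → xihepkeguriwo.
Rule 3 (stop-cluster a-epenthesis): /p/ and /k/ form a stop–stop cluster, so [a] is inserted between them. /xihepkeguriwo/ → xihepakeguriwo.
Rule 4 (final vowel raising): /o/ is a mid vowel in word-final position, so it raises to [u]. /xihepakeguriwo/ → xihepakeguriwu.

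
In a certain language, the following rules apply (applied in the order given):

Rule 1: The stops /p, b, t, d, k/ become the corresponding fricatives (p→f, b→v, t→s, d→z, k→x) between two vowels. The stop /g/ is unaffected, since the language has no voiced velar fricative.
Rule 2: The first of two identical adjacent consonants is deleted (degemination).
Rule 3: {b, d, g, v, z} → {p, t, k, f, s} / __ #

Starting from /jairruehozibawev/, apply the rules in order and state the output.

jairuehozivawef

Rule 1 (intervocalic spirantization): /b/ is a stop between vowels /i/ and /a/, so it spirantizes to the fricative [v]. /jairruehozibawev/ → jairruehozivawev.
Rule 2 (degemination): /rr/ is a geminate; the first /r/ deletes. /jairruehozivawev/ → jairuehozivawev.
Rule 3 (final devoicing): /v/ is a voiced obstruent in word-final position, so it devoices to [f]. /jairuehozivawev/ → jairuehozivawef.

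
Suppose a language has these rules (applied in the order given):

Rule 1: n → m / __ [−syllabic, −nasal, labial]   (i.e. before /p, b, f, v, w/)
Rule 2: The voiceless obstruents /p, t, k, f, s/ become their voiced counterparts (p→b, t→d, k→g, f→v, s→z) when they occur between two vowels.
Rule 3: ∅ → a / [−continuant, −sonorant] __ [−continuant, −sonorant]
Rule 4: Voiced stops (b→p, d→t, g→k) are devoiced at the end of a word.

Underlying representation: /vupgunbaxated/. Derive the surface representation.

vupagumbaxadet

Rule 1 (nasal place assimilation): /n/ precedes the labial consonant /b/, so it assimilates in place to [m]. /vupgunbaxated/ → vupgumbaxated.
Rule 2 (intervocalic voicing): /t/ is a voiceless obstruent between vowels /a/ and /e/, so it voices to [d]. /vupgumbaxated/ → vupgumbaxaded.
Rule 3 (stop-cluster a-epenthesis): /p/ and /g/ form a stop–stop cluster, so [a] is inserted between them. /vupgumbaxaded/ → vupagumbaxaded.
Rule 4 (final devoicing): /d/ is a voiced stop in word-final position, so it devoices to [t]. /vupagumbaxaded/ → vupagumbaxadet.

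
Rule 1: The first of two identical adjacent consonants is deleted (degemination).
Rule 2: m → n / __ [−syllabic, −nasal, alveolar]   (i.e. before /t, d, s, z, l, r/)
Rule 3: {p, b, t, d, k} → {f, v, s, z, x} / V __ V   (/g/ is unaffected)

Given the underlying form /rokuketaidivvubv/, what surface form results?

roxuxesaizivubv

Rule 1 (degemination): /vv/ is a geminate; the first /v/ deletes. /rokuketaidivvubv/ → rokuketaidivubv.
Rule 2 (nasal place assimilation): no segment meets the environment; /rokuketaidivubv/ is unchanged.
Rule 3 (intervocalic spirantization): /k/ is a stop between vowels /o/ and /u/, so it spirantizes to the fricative [x]. /k/ is a stop between vowels /u/ and /e/, so it spirantizes to the fricative [x]. /t/ is a stop between vowels /e/ and /a/, so it spirantizes to the fricative [s]. /d/ is a stop between vowels /i/ and /i/, so it spirantizes to the fricative [z]. /rokuketaidivubv/ → roxuxesaizivubv.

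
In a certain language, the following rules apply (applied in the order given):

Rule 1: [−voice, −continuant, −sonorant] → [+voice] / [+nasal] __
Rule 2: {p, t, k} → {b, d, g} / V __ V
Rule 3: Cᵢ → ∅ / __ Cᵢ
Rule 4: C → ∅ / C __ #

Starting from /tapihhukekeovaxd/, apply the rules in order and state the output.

tabihugegeovax

Rule 1 (post-nasal voicing): no segment meets the environment; /tapihhukekeovaxd/ is unchanged.
Rule 2 (intervocalic voicing): /p/ is a voiceless stop between vowels /a/ and /i/, so it voices to [b]. /k/ is a voiceless stop between vowels /u/ and /e/, so it voices to [g]. /k/ is a voiceless stop between vowels /e/ and /e/, so it voices to [g]. /tapihhukekeovaxd/ → tabihhugegeovaxd.
Rule 3 (degemination): /hh/ is a geminate; the first /h/ deletes. /tabihhugegeovaxd/ → tabihugegeovaxd.
Rule 4 (final cluster simplification): /d/ is the second consonant of a word-final cluster /xd/, so it deletes. /tabihugegeovaxd/ → tabihugegeovax.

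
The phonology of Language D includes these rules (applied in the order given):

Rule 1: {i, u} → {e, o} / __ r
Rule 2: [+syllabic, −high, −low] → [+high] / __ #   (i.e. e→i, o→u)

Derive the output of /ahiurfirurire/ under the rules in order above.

ahiorferoreri

Rule 1 (pre-rhotic lowering): /u/ is a high vowel immediately before /r/, so it lowers to [o]. /i/ is a high vowel immediately before /r/, so it lowers to [e]. /u/ is a high vowel immediately before /r/, so it lowers to [o]. /i/ is a high vowel immediately before /r/, so it lowers to [e]. /ahiurfirurire/ → ahiorferorere.
Rule 2 (final vowel raising): /e/ is a mid vowel in word-final position, so it raises to [i]. /ahiorferorere/ → ahiorferoreri.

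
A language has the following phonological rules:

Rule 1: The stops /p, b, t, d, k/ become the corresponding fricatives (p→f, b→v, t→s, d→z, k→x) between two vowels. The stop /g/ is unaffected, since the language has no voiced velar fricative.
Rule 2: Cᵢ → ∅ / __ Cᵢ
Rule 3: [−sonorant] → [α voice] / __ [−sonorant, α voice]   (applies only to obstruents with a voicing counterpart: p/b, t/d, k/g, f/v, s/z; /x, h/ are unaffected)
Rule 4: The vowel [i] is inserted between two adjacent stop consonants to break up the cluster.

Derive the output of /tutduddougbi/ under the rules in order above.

Rule 1 (intervocalic spirantization): no segment meets the environment; /tutduddougbi/ is unchanged.
Rule 2 (degemination): /dd/ is a geminate; the first /d/ deletes. /tutduddougbi/ → tutdudougbi.
Rule 3 (regressive voicing assimilation): /t/ precedes the voiced obstruent /d/, so it voices to [d] by assimilation. /tutdudougbi/ → tuddudougbi.
Rule 4 (stop-cluster i-epenthesis): /d/ and /d/ form a stop–stop cluster, so [i] is inserted between them. /g/ and /b/ form a stop–stop cluster, so [i] is inserted between them. /tuddudougbi/ → tudidudougibi.

tudidudougibi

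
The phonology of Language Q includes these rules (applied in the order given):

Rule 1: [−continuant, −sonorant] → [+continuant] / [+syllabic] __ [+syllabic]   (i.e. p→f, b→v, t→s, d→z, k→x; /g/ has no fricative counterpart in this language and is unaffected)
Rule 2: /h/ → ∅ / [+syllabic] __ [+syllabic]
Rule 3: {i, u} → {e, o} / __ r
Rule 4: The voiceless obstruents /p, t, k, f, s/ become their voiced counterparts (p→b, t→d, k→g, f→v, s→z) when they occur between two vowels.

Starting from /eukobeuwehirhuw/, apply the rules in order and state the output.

Rule 1 (intervocalic spirantization): /k/ is a stop between vowels /u/ and /o/, so it spirantizes to the fricative [x]. /b/ is a stop between vowels /o/ and /e/, so it spirantizes to the fricative [v]. /eukobeuwehirhuw/ → euxoveuwehirhuw.
Rule 2 (intervocalic h-deletion): /h/ occurs between vowels /e/ and /i/, so it deletes. /euxoveuwehirhuw/ → euxoveuweirhuw.
Rule 3 (pre-rhotic lowering): /i/ is a high vowel immediately before /r/, so it lowers to [e]. /euxoveuweirhuw/ → euxoveuweerhuw.
Rule 4 (intervocalic voicing): no segment meets the environment; /euxoveuweerhuw/ is unchanged.

euxoveuweerhuw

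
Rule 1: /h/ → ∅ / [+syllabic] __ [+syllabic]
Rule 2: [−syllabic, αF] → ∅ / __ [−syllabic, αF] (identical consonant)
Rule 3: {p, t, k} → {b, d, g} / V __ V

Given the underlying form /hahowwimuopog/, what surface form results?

haowimuobog

Rule 1 (intervocalic h-deletion): /h/ occurs between vowels /a/ and /o/, so it deletes. /hahowwimuopog/ → haowwimuopog.
Rule 2 (degemination): /ww/ is a geminate; the first /w/ deletes. /haowwimuopog/ → haowimuopog.
Rule 3 (intervocalic voicing): /p/ is a voiceless stop between vowels /o/ and /o/, so it voices to [b]. /haowimuopog/ → haowimuobog.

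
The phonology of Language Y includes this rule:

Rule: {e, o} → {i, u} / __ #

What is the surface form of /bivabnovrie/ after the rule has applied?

/e/ is a mid vowel in word-final position, so it raises to [i].
Surface form: [bivabnovrii].

bivabnovrii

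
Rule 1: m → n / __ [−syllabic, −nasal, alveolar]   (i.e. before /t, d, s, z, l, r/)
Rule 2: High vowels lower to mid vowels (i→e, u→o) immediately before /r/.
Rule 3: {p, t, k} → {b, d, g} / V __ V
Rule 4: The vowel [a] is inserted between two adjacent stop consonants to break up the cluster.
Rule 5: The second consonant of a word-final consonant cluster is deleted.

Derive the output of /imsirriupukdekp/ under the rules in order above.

inserriubukadekap

Rule 1 (nasal place assimilation): /m/ precedes the alveolar consonant /s/, so it assimilates in place to [n]. /imsirriupukdekp/ → insirriupukdekp.
Rule 2 (pre-rhotic lowering): /i/ is a high vowel immediately before /r/, so it lowers to [e]. /insirriupukdekp/ → inserriupukdekp.
Rule 3 (intervocalic voicing): /p/ is a voiceless stop between vowels /u/ and /u/, so it voices to [b]. /inserriupukdekp/ → inserriubukdekp.
Rule 4 (stop-cluster a-epenthesis): /k/ and /d/ form a stop–stop cluster, so [a] is inserted between them. /k/ and /p/ form a stop–stop cluster, so [a] is inserted between them. /inserriubukdekp/ → inserriubukadekap.
Rule 5 (final cluster simplification): no segment meets the environment; /inserriubukadekap/ is unchanged.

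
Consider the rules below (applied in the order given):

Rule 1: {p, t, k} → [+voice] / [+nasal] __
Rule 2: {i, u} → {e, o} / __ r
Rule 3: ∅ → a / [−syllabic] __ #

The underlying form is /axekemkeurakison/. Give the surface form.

Rule 1 (post-nasal voicing): /k/ is a voiceless stop immediately after the nasal /m/, so it voices to [g]. /axekemkeurakison/ → axekemgeurakison.
Rule 2 (pre-rhotic lowering): /u/ is a high vowel immediately before /r/, so it lowers to [o]. /axekemgeurakison/ → axekemgeorakison.
Rule 3 (final a-epenthesis): the form ends in the consonant /n/, so [a] is inserted word-finally. /axekemgeorakison/ → axekemgeorakisona.

axekemgeorakisona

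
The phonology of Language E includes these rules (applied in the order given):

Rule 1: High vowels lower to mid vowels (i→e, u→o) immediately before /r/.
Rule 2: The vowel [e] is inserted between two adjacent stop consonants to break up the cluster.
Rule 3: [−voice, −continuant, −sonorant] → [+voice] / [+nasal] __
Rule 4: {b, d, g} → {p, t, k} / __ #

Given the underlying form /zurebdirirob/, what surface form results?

zorebedererop

Rule 1 (pre-rhotic lowering): /u/ is a high vowel immediately before /r/, so it lowers to [o]. /i/ is a high vowel immediately before /r/, so it lowers to [e]. /i/ is a high vowel immediately before /r/, so it lowers to [e]. /zurebdirirob/ → zorebdererob.
Rule 2 (stop-cluster e-epenthesis): /b/ and /d/ form a stop–stop cluster, so [e] is inserted between them. /zorebdererob/ → zorebedererob.
Rule 3 (post-nasal voicing): no segment meets the environment; /zorebedererob/ is unchanged.
Rule 4 (final devoicing): /b/ is a voiced stop in word-final position, so it devoices to [p]. /zorebedererob/ → zorebedererop.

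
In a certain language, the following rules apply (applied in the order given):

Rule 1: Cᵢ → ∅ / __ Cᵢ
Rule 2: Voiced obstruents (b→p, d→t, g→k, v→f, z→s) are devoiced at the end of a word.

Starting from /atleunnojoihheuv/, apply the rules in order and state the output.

atleunojoiheuf

Rule 1 (degemination): /nn/ is a geminate; the first /n/ deletes. /hh/ is a geminate; the first /h/ deletes. /atleunnojoihheuv/ → atleunojoiheuv.
Rule 2 (final devoicing): /v/ is a voiced obstruent in word-final position, so it devoices to [f]. /atleunojoiheuv/ → atleunojoiheuf.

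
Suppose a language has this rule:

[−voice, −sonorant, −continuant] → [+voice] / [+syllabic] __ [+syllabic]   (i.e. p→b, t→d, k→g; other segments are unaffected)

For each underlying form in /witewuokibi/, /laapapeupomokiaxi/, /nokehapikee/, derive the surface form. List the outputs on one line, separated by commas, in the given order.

/witewuokibi/: /t/ is a voiceless stop between vowels /i/ and /e/, so it voices to [d]. /k/ is a voiceless stop between vowels /o/ and /i/, so it voices to [g]. → [widewuogibi].
/laapapeupomokiaxi/: /p/ is a voiceless stop between vowels /a/ and /a/, so it voices to [b]. /p/ is a voiceless stop between vowels /a/ and /e/, so it voices to [b]. /p/ is a voiceless stop between vowels /u/ and /o/, so it voices to [b]. /k/ is a voiceless stop between vowels /o/ and /i/, so it voices to [g]. → [laababeubomogiaxi].
/nokehapikee/: /k/ is a voiceless stop between vowels /o/ and /e/, so it voices to [g]. /p/ is a voiceless stop between vowels /a/ and /i/, so it voices to [b]. /k/ is a voiceless stop between vowels /i/ and /e/, so it voices to [g]. → [nogehabigee].

widewuogibi, laababeubomogiaxi, nogehabigee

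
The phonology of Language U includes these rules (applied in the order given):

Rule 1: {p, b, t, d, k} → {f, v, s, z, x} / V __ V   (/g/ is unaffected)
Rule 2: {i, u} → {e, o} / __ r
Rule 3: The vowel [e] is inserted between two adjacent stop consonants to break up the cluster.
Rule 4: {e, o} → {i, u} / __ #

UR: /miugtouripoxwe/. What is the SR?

Rule 1 (intervocalic spirantization): /p/ is a stop between vowels /i/ and /o/, so it spirantizes to the fricative [f]. /miugtouripoxwe/ → miugtourifoxwe.
Rule 2 (pre-rhotic lowering): /u/ is a high vowel immediately before /r/, so it lowers to [o]. /miugtourifoxwe/ → miugtoorifoxwe.
Rule 3 (stop-cluster e-epenthesis): /g/ and /t/ form a stop–stop cluster, so [e] is inserted between them. /miugtoorifoxwe/ → miugetoorifoxwe.
Rule 4 (final vowel raising): /e/ is a mid vowel in word-final position, so it raises to [i]. /miugetoorifoxwe/ → miugetoorifoxwi.

miugetoorifoxwi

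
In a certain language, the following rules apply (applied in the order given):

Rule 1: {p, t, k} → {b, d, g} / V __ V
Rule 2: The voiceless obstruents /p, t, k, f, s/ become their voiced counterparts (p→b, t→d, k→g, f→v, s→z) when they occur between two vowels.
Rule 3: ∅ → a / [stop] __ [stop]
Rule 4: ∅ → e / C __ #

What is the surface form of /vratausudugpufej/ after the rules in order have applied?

Rule 1 (intervocalic voicing): /t/ is a voiceless stop between vowels /a/ and /a/, so it voices to [d]. /vratausudugpufej/ → vradausudugpufej.
Rule 2 (intervocalic voicing): /s/ is a voiceless obstruent between vowels /u/ and /u/, so it voices to [z]. /f/ is a voiceless obstruent between vowels /u/ and /e/, so it voices to [v]. /vradausudugpufej/ → vradauzudugpuvej.
Rule 3 (stop-cluster a-epenthesis): /g/ and /p/ form a stop–stop cluster, so [a] is inserted between them. /vradauzudugpuvej/ → vradauzudugapuvej.
Rule 4 (final e-epenthesis): the form ends in the consonant /j/, so [e] is inserted word-finally. /vradauzudugapuvej/ → vradauzudugapuveje.

vradauzudugapuveje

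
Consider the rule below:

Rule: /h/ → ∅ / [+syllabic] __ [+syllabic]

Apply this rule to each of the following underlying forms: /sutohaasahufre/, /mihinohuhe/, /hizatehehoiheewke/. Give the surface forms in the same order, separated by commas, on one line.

/sutohaasahufre/: /h/ occurs between vowels /o/ and /a/, so it deletes. /h/ occurs between vowels /a/ and /u/, so it deletes. → [sutoaasaufre].
/mihinohuhe/: /h/ occurs between vowels /i/ and /i/, so it deletes. /h/ occurs between vowels /o/ and /u/, so it deletes. /h/ occurs between vowels /u/ and /e/, so it deletes. → [miinoue].
/hizatehehoiheewke/: /h/ occurs between vowels /e/ and /e/, so it deletes. /h/ occurs between vowels /e/ and /o/, so it deletes. /h/ occurs between vowels /i/ and /e/, so it deletes. → [hizateeoieewke].

sutoaasaufre, miinoue, hizateeoieewke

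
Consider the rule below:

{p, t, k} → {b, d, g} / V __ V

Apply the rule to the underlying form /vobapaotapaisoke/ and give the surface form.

/p/ is a voiceless stop between vowels /a/ and /a/, so it voices to [b].
/t/ is a voiceless stop between vowels /o/ and /a/, so it voices to [d].
/p/ is a voiceless stop between vowels /a/ and /a/, so it voices to [b].
/k/ is a voiceless stop between vowels /o/ and /e/, so it voices to [g].
Surface form: [vobabaodabaisoge].

vobabaodabaisoge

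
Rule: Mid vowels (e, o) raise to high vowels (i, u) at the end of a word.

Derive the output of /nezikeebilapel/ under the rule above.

No segment of /nezikeebilapel/ meets the structural description of the rule, so the form surfaces unchanged.

nezikeebilapel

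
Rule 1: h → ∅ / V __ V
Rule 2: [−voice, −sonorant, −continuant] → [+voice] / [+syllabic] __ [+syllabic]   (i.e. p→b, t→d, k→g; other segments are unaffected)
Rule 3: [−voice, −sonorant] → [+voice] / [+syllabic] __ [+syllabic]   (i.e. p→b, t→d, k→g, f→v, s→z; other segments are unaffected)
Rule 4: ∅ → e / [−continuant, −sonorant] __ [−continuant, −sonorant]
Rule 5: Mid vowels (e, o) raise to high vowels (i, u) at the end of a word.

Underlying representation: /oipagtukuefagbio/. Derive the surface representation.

Rule 1 (intervocalic h-deletion): no segment meets the environment; /oipagtukuefagbio/ is unchanged.
Rule 2 (intervocalic voicing): /p/ is a voiceless stop between vowels /i/ and /a/, so it voices to [b]. /k/ is a voiceless stop between vowels /u/ and /u/, so it voices to [g]. /oipagtukuefagbio/ → oibagtuguefagbio.
Rule 3 (intervocalic voicing): /f/ is a voiceless obstruent between vowels /e/ and /a/, so it voices to [v]. /oibagtuguefagbio/ → oibagtuguevagbio.
Rule 4 (stop-cluster e-epenthesis): /g/ and /t/ form a stop–stop cluster, so [e] is inserted between them. /g/ and /b/ form a stop–stop cluster, so [e] is inserted between them. /oibagtuguevagbio/ → oibagetuguevagebio.
Rule 5 (final vowel raising): /o/ is a mid vowel in word-final position, so it raises to [u]. /oibagetuguevagebio/ → oibagetuguevagebiu.

oibagetuguevagebiu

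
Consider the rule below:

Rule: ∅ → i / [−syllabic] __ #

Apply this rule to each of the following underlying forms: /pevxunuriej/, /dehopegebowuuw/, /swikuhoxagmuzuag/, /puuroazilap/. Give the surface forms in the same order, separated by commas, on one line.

/pevxunuriej/: the form ends in the consonant /j/, so [i] is inserted word-finally. → [pevxunurieji].
/dehopegebowuuw/: the form ends in the consonant /w/, so [i] is inserted word-finally. → [dehopegebowuuwi].
/swikuhoxagmuzuag/: the form ends in the consonant /g/, so [i] is inserted word-finally. → [swikuhoxagmuzuagi].
/puuroazilap/: the form ends in the consonant /p/, so [i] is inserted word-finally. → [puuroazilapi].

pevxunurieji, dehopegebowuuwi, swikuhoxagmuzuagi, puuroazilapi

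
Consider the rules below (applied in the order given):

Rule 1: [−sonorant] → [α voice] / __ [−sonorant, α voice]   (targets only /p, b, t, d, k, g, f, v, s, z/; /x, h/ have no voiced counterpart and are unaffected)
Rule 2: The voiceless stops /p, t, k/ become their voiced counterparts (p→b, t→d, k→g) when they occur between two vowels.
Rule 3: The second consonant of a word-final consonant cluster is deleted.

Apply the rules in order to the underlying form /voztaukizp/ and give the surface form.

Rule 1 (regressive voicing assimilation): /z/ precedes the voiceless obstruent /t/, so it devoices to [s] by assimilation. /z/ precedes the voiceless obstruent /p/, so it devoices to [s] by assimilation. /voztaukizp/ → vostaukisp.
Rule 2 (intervocalic voicing): /k/ is a voiceless stop between vowels /u/ and /i/, so it voices to [g]. /vostaukisp/ → vostaugisp.
Rule 3 (final cluster simplification): /p/ is the second consonant of a word-final cluster /sp/, so it deletes. /vostaugisp/ → vostaugis.

vostaugis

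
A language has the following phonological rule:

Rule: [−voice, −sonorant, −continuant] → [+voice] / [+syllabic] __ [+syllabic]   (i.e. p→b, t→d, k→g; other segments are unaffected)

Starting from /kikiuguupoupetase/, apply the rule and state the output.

/k/ is a voiceless stop between vowels /i/ and /i/, so it voices to [g].
/p/ is a voiceless stop between vowels /u/ and /o/, so it voices to [b].
/p/ is a voiceless stop between vowels /u/ and /e/, so it voices to [b].
/t/ is a voiceless stop between vowels /e/ and /a/, so it voices to [d].
Surface form: [kigiuguuboubedase].

kigiuguuboubedase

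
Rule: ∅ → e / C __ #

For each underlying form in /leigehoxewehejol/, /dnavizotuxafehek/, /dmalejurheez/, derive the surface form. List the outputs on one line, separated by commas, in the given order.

/leigehoxewehejol/: the form ends in the consonant /l/, so [e] is inserted word-finally. → [leigehoxewehejole].
/dnavizotuxafehek/: the form ends in the consonant /k/, so [e] is inserted word-finally. → [dnavizotuxafeheke].
/dmalejurheez/: the form ends in the consonant /z/, so [e] is inserted word-finally. → [dmalejurheeze].

leigehoxewehejole, dnavizotuxafeheke, dmalejurheeze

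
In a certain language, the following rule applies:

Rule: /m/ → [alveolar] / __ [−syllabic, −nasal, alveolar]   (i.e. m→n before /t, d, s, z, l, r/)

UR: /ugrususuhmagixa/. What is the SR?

No segment of /ugrususuhmagixa/ meets the structural description of the rule, so the form surfaces unchanged.

ugrususuhmagixa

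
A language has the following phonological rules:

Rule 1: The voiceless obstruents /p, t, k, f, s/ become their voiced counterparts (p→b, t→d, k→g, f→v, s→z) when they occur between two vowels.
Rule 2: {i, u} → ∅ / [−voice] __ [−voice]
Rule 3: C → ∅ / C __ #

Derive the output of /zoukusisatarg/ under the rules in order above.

zouguzizadar

Rule 1 (intervocalic voicing): /k/ is a voiceless obstruent between vowels /u/ and /u/, so it voices to [g]. /s/ is a voiceless obstruent between vowels /u/ and /i/, so it voices to [z]. /s/ is a voiceless obstruent between vowels /i/ and /a/, so it voices to [z]. /t/ is a voiceless obstruent between vowels /a/ and /a/, so it voices to [d]. /zoukusisatarg/ → zouguzizadarg.
Rule 2 (high vowel syncope): no segment meets the environment; /zouguzizadarg/ is unchanged.
Rule 3 (final cluster simplification): /g/ is the second consonant of a word-final cluster /rg/, so it deletes. /zouguzizadarg/ → zouguzizadar.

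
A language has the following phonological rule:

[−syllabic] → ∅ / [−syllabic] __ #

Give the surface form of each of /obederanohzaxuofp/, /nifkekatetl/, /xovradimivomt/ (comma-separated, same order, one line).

/obederanohzaxuofp/: /p/ is the second consonant of a word-final cluster /fp/, so it deletes. → [obederanohzaxuof].
/nifkekatetl/: /l/ is the second consonant of a word-final cluster /tl/, so it deletes. → [nifkekatet].
/xovradimivomt/: /t/ is the second consonant of a word-final cluster /mt/, so it deletes. → [xovradimivom].

obederanohzaxuof, nifkekatet, xovradimivom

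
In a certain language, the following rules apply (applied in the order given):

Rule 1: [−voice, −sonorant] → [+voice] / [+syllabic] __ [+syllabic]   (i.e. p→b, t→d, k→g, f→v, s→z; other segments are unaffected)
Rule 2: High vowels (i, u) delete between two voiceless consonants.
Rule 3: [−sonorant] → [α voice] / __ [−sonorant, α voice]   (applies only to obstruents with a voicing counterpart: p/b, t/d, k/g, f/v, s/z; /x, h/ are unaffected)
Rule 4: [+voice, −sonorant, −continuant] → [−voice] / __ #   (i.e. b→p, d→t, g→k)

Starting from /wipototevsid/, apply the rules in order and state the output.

wibododefsit

Rule 1 (intervocalic voicing): /p/ is a voiceless obstruent between vowels /i/ and /o/, so it voices to [b]. /t/ is a voiceless obstruent between vowels /o/ and /o/, so it voices to [d]. /t/ is a voiceless obstruent between vowels /o/ and /e/, so it voices to [d]. /wipototevsid/ → wibododevsid.
Rule 2 (high vowel syncope): no segment meets the environment; /wibododevsid/ is unchanged.
Rule 3 (regressive voicing assimilation): /v/ precedes the voiceless obstruent /s/, so it devoices to [f] by assimilation. /wibododevsid/ → wibododefsid.
Rule 4 (final devoicing): /d/ is a voiced stop in word-final position, so it devoices to [t]. /wibododefsid/ → wibododefsit.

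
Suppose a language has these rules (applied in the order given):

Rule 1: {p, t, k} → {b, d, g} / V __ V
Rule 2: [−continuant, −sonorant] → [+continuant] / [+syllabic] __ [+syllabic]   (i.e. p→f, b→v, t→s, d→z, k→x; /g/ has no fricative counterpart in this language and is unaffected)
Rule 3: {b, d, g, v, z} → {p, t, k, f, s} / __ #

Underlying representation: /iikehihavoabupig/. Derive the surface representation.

Rule 1 (intervocalic voicing): /k/ is a voiceless stop between vowels /i/ and /e/, so it voices to [g]. /p/ is a voiceless stop between vowels /u/ and /i/, so it voices to [b]. /iikehihavoabupig/ → iigehihavoabubig.
Rule 2 (intervocalic spirantization): /b/ is a stop between vowels /a/ and /u/, so it spirantizes to the fricative [v]. /b/ is a stop between vowels /u/ and /i/, so it spirantizes to the fricative [v]. /iigehihavoabubig/ → iigehihavoavuvig.
Rule 3 (final devoicing): /g/ is a voiced obstruent in word-final position, so it devoices to [k]. /iigehihavoavuvig/ → iigehihavoavuvik.

iigehihavoavuvik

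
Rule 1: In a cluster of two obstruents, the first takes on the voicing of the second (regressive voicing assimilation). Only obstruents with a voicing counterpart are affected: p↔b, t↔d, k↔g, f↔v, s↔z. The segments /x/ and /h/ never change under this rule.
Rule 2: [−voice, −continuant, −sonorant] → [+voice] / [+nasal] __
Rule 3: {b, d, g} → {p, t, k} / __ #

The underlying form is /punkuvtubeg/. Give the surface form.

punguftubek

Rule 1 (regressive voicing assimilation): /v/ precedes the voiceless obstruent /t/, so it devoices to [f] by assimilation. /punkuvtubeg/ → punkuftubeg.
Rule 2 (post-nasal voicing): /k/ is a voiceless stop immediately after the nasal /n/, so it voices to [g]. /punkuftubeg/ → punguftubeg.
Rule 3 (final devoicing): /g/ is a voiced stop in word-final position, so it devoices to [k]. /punguftubeg/ → punguftubek.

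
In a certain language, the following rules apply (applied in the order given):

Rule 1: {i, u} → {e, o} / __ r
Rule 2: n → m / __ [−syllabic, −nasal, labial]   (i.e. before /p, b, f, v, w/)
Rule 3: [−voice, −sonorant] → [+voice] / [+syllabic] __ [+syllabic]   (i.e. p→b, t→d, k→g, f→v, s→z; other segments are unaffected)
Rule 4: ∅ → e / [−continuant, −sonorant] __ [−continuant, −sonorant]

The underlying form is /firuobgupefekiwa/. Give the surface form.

feruobegubevegiwa

Rule 1 (pre-rhotic lowering): /i/ is a high vowel immediately before /r/, so it lowers to [e]. /firuobgupefekiwa/ → feruobgupefekiwa.
Rule 2 (nasal place assimilation): no segment meets the environment; /feruobgupefekiwa/ is unchanged.
Rule 3 (intervocalic voicing): /p/ is a voiceless obstruent between vowels /u/ and /e/, so it voices to [b]. /f/ is a voiceless obstruent between vowels /e/ and /e/, so it voices to [v]. /k/ is a voiceless obstruent between vowels /e/ and /i/, so it voices to [g]. /feruobgupefekiwa/ → feruobgubevegiwa.
Rule 4 (stop-cluster e-epenthesis): /b/ and /g/ form a stop–stop cluster, so [e] is inserted between them. /feruobgubevegiwa/ → feruobegubevegiwa.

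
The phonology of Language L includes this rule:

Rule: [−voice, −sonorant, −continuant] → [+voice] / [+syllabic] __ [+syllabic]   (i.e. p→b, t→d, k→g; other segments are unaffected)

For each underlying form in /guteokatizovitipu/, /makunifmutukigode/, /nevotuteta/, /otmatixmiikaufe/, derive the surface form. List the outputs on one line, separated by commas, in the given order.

/guteokatizovitipu/: /t/ is a voiceless stop between vowels /u/ and /e/, so it voices to [d]. /k/ is a voiceless stop between vowels /o/ and /a/, so it voices to [g]. /t/ is a voiceless stop between vowels /a/ and /i/, so it voices to [d]. /t/ is a voiceless stop between vowels /i/ and /i/, so it voices to [d]. /p/ is a voiceless stop between vowels /i/ and /u/, so it voices to [b]. → [gudeogadizovidibu].
/makunifmutukigode/: /k/ is a voiceless stop between vowels /a/ and /u/, so it voices to [g]. /t/ is a voiceless stop between vowels /u/ and /u/, so it voices to [d]. /k/ is a voiceless stop between vowels /u/ and /i/, so it voices to [g]. → [magunifmudugigode].
/nevotuteta/: /t/ is a voiceless stop between vowels /o/ and /u/, so it voices to [d]. /t/ is a voiceless stop between vowels /u/ and /e/, so it voices to [d]. /t/ is a voiceless stop between vowels /e/ and /a/, so it voices to [d]. → [nevodudeda].
/otmatixmiikaufe/: /t/ is a voiceless stop between vowels /a/ and /i/, so it voices to [d]. /k/ is a voiceless stop between vowels /i/ and /a/, so it voices to [g]. → [otmadixmiigaufe].

gudeogadizovidibu, magunifmudugigode, nevodudeda, otmadixmiigaufe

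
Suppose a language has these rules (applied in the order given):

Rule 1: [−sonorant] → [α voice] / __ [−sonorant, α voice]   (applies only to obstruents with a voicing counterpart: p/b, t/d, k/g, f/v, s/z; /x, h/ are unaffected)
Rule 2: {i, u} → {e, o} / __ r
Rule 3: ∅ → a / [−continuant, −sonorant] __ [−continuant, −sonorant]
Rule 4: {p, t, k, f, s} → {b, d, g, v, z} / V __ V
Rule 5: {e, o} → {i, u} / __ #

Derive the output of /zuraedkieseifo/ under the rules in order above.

zoraedagiezeivu

Rule 1 (regressive voicing assimilation): /d/ precedes the voiceless obstruent /k/, so it devoices to [t] by assimilation. /zuraedkieseifo/ → zuraetkieseifo.
Rule 2 (pre-rhotic lowering): /u/ is a high vowel immediately before /r/, so it lowers to [o]. /zuraetkieseifo/ → zoraetkieseifo.
Rule 3 (stop-cluster a-epenthesis): /t/ and /k/ form a stop–stop cluster, so [a] is inserted between them. /zoraetkieseifo/ → zoraetakieseifo.
Rule 4 (intervocalic voicing): /t/ is a voiceless obstruent between vowels /e/ and /a/, so it voices to [d]. /k/ is a voiceless obstruent between vowels /a/ and /i/, so it voices to [g]. /s/ is a voiceless obstruent between vowels /e/ and /e/, so it voices to [z]. /f/ is a voiceless obstruent between vowels /i/ and /o/, so it voices to [v]. /zoraetakieseifo/ → zoraedagiezeivo.
Rule 5 (final vowel raising): /o/ is a mid vowel in word-final position, so it raises to [u]. /zoraedagiezeivo/ → zoraedagiezeivu.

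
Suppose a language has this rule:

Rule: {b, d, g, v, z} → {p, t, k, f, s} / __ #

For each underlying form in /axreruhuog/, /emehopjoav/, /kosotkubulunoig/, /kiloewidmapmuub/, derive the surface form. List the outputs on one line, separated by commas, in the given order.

/axreruhuog/: /g/ is a voiced obstruent in word-final position, so it devoices to [k]. → [axreruhuok].
/emehopjoav/: /v/ is a voiced obstruent in word-final position, so it devoices to [f]. → [emehopjoaf].
/kosotkubulunoig/: /g/ is a voiced obstruent in word-final position, so it devoices to [k]. → [kosotkubulunoik].
/kiloewidmapmuub/: /b/ is a voiced obstruent in word-final position, so it devoices to [p]. → [kiloewidmapmuup].

axreruhuok, emehopjoaf, kosotkubulunoik, kiloewidmapmuup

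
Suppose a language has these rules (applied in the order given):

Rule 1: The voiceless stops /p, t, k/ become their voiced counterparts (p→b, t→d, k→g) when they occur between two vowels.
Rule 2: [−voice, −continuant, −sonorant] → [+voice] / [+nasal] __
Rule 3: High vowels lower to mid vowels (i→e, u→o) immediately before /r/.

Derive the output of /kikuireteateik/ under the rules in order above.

kigueredeadeik

Rule 1 (intervocalic voicing): /k/ is a voiceless stop between vowels /i/ and /u/, so it voices to [g]. /t/ is a voiceless stop between vowels /e/ and /e/, so it voices to [d]. /t/ is a voiceless stop between vowels /a/ and /e/, so it voices to [d]. /kikuireteateik/ → kiguiredeadeik.
Rule 2 (post-nasal voicing): no segment meets the environment; /kiguiredeadeik/ is unchanged.
Rule 3 (pre-rhotic lowering): /i/ is a high vowel immediately before /r/, so it lowers to [e]. /kiguiredeadeik/ → kigueredeadeik.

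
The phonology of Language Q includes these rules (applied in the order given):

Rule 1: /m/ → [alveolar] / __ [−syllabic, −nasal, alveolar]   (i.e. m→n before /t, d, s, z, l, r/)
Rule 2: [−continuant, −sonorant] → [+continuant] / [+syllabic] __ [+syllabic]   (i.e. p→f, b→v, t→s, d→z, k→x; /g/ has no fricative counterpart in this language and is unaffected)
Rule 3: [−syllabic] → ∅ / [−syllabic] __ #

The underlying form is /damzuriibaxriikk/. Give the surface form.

danzuriivaxriik

Rule 1 (nasal place assimilation): /m/ precedes the alveolar consonant /z/, so it assimilates in place to [n]. /damzuriibaxriikk/ → danzuriibaxriikk.
Rule 2 (intervocalic spirantization): /b/ is a stop between vowels /i/ and /a/, so it spirantizes to the fricative [v]. /danzuriibaxriikk/ → danzuriivaxriikk.
Rule 3 (final cluster simplification): /k/ is the second consonant of a word-final cluster /kk/, so it deletes. /danzuriivaxriikk/ → danzuriivaxriik.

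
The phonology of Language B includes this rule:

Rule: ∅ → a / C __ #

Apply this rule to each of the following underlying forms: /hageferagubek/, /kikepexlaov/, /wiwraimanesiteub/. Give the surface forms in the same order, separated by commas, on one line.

/hageferagubek/: the form ends in the consonant /k/, so [a] is inserted word-finally. → [hageferagubeka].
/kikepexlaov/: the form ends in the consonant /v/, so [a] is inserted word-finally. → [kikepexlaova].
/wiwraimanesiteub/: the form ends in the consonant /b/, so [a] is inserted word-finally. → [wiwraimanesiteuba].

hageferagubeka, kikepexlaova, wiwraimanesiteuba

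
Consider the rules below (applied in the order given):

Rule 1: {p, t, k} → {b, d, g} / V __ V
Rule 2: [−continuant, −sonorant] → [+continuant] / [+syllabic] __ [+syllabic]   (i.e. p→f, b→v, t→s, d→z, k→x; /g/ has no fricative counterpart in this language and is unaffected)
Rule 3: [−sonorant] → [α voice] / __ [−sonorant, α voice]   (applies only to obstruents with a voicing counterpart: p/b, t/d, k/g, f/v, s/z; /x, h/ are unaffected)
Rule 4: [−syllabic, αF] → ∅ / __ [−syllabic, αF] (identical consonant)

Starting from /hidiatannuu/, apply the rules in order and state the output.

Rule 1 (intervocalic voicing): /t/ is a voiceless stop between vowels /a/ and /a/, so it voices to [d]. /hidiatannuu/ → hidiadannuu.
Rule 2 (intervocalic spirantization): /d/ is a stop between vowels /i/ and /i/, so it spirantizes to the fricative [z]. /d/ is a stop between vowels /a/ and /a/, so it spirantizes to the fricative [z]. /hidiadannuu/ → hiziazannuu.
Rule 3 (regressive voicing assimilation): no segment meets the environment; /hiziazannuu/ is unchanged.
Rule 4 (degemination): /nn/ is a geminate; the first /n/ deletes. /hiziazannuu/ → hiziazanuu.

hiziazanuu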